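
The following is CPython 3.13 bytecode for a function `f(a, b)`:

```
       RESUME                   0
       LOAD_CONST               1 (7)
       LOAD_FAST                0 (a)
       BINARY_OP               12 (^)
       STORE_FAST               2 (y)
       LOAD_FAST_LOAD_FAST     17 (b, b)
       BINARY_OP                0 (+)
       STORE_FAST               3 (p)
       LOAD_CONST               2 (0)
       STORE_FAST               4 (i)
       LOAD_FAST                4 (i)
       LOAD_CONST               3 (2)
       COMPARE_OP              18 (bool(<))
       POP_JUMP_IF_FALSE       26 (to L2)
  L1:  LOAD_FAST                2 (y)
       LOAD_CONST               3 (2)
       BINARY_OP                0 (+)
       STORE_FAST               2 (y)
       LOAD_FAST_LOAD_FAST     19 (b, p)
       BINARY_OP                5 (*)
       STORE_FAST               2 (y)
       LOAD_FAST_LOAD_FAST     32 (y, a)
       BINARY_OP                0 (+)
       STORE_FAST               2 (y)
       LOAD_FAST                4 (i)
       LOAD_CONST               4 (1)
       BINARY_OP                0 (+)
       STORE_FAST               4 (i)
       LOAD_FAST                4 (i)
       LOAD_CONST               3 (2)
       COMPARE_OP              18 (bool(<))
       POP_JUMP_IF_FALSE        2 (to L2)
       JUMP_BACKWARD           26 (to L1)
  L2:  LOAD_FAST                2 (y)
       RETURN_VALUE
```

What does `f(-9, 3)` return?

9

LOAD_CONST → push 7. Stack: [7]
LOAD_FAST a → push -9. Stack: [7, -9]
BINARY_OP ^ → 7 ^ -9 = -16. Stack: [-16]
STORE_FAST y → y=-16. Stack: []
LOAD_FAST_LOAD_FAST b,b → push 3,3. Stack: [3, 3]
BINARY_OP + → 3 + 3 = 6. Stack: [6]
STORE_FAST p → p=6. Stack: []
LOAD_CONST → push 0. Stack: [0]
STORE_FAST i → i=0. Stack: []
LOAD_FAST i → push 0. Stack: [0]
LOAD_CONST → push 2. Stack: [0, 2]
COMPARE_OP bool(<) → 0 vs 2 = True. Stack: [True]
POP_JUMP_IF_FALSE → pop True; no jump. Stack: []
LOAD_FAST y → push -16. Stack: [-16]
LOAD_CONST → push 2. Stack: [-16, 2]
BINARY_OP + → -16 + 2 = -14. Stack: [-14]
STORE_FAST y → y=-14. Stack: []
LOAD_FAST_LOAD_FAST b,p → push 3,6. Stack: [3, 6]
BINARY_OP * → 3 * 6 = 18. Stack: [18]
STORE_FAST y → y=18. Stack: []
LOAD_FAST_LOAD_FAST y,a → push 18,-9. Stack: [18, -9]
BINARY_OP + → 18 + -9 = 9. Stack: [9]
STORE_FAST y → y=9. Stack: []
LOAD_FAST i → push 0. Stack: [0]
LOAD_CONST → push 1. Stack: [0, 1]
BINARY_OP + → 0 + 1 = 1. Stack: [1]
STORE_FAST i → i=1. Stack: []
LOAD_FAST i → push 1. Stack: [1]
LOAD_CONST → push 2. Stack: [1, 2]
COMPARE_OP bool(<) → 1 vs 2 = True. Stack: [True]
POP_JUMP_IF_FALSE → pop True; no jump. Stack: []
LOAD_FAST y → push 9. Stack: [9]
LOAD_CONST → push 2. Stack: [9, 2]
BINARY_OP + → 9 + 2 = 11. Stack: [11]
STORE_FAST y → y=11. Stack: []
LOAD_FAST_LOAD_FAST b,p → push 3,6. Stack: [3, 6]
BINARY_OP * → 3 * 6 = 18. Stack: [18]
STORE_FAST y → y=18. Stack: []
LOAD_FAST_LOAD_FAST y,a → push 18,-9. Stack: [18, -9]
BINARY_OP + → 18 + -9 = 9. Stack: [9]
STORE_FAST y → y=9. Stack: []
LOAD_FAST i → push 1. Stack: [1]
LOAD_CONST → push 1. Stack: [1, 1]
BINARY_OP + → 1 + 1 = 2. Stack: [2]
STORE_FAST i → i=2. Stack: []
LOAD_FAST i → push 2. Stack: [2]
LOAD_CONST → push 2. Stack: [2, 2]
COMPARE_OP bool(<) → 2 vs 2 = False. Stack: [False]
POP_JUMP_IF_FALSE → pop False; jump. Stack: []
LOAD_FAST y → push 9. Stack: [9]
RETURN_VALUE → return 9.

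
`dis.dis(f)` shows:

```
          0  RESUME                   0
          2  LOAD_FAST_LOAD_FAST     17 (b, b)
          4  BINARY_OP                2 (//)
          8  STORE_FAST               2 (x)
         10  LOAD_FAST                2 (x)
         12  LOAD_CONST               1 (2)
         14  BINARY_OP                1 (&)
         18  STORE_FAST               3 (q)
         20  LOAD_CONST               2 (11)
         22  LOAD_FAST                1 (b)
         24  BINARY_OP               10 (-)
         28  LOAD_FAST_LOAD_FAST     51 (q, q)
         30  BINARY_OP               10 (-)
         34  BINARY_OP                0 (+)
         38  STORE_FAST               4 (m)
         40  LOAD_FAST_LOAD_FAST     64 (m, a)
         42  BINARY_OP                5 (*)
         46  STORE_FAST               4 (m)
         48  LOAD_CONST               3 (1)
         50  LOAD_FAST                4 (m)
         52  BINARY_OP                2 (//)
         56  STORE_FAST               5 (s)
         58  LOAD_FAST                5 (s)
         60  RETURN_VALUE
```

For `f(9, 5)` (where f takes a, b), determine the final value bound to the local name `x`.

LOAD_FAST_LOAD_FAST b,b → push 5,5. Stack: [5, 5]
BINARY_OP // → 5 // 5 = 1. Stack: [1]
STORE_FAST x → x=1. Stack: []
LOAD_FAST x → push 1. Stack: [1]
LOAD_CONST → push 2. Stack: [1, 2]
BINARY_OP & → 1 & 2 = 0. Stack: [0]
STORE_FAST q → q=0. Stack: []
LOAD_CONST → push 11. Stack: [11]
LOAD_FAST b → push 5. Stack: [11, 5]
BINARY_OP - → 11 - 5 = 6. Stack: [6]
LOAD_FAST_LOAD_FAST q,q → push 0,0. Stack: [6, 0, 0]
BINARY_OP - → 0 - 0 = 0. Stack: [6, 0]
BINARY_OP + → 6 + 0 = 6. Stack: [6]
STORE_FAST m → m=6. Stack: []
LOAD_FAST_LOAD_FAST m,a → push 6,9. Stack: [6, 9]
BINARY_OP * → 6 * 9 = 54. Stack: [54]
STORE_FAST m → m=54. Stack: []
LOAD_CONST → push 1. Stack: [1]
LOAD_FAST m → push 54. Stack: [1, 54]
BINARY_OP // → 1 // 54 = 0. Stack: [0]
STORE_FAST s → s=0. Stack: []
LOAD_FAST s → push 0. Stack: [0]
RETURN_VALUE → return 0.

1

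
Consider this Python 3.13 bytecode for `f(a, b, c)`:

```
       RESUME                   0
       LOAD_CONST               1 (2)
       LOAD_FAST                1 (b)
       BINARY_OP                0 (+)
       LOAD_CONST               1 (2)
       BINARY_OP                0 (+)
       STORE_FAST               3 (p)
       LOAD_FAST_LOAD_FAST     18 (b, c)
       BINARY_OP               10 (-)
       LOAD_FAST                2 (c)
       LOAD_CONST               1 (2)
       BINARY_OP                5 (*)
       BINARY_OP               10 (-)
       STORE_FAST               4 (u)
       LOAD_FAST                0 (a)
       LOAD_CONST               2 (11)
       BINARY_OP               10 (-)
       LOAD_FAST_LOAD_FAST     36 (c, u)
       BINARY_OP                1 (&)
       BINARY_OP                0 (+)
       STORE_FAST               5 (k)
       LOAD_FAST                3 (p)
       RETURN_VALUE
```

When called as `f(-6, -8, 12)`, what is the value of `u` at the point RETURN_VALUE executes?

LOAD_CONST → push 2. Stack: [2]
LOAD_FAST b → push -8. Stack: [2, -8]
BINARY_OP + → 2 + -8 = -6. Stack: [-6]
LOAD_CONST → push 2. Stack: [-6, 2]
BINARY_OP + → -6 + 2 = -4. Stack: [-4]
STORE_FAST p → p=-4. Stack: []
LOAD_FAST_LOAD_FAST b,c → push -8,12. Stack: [-8, 12]
BINARY_OP - → -8 - 12 = -20. Stack: [-20]
LOAD_FAST c → push 12. Stack: [-20, 12]
LOAD_CONST → push 2. Stack: [-20, 12, 2]
BINARY_OP * → 12 * 2 = 24. Stack: [-20, 24]
BINARY_OP - → -20 - 24 = -44. Stack: [-44]
STORE_FAST u → u=-44. Stack: []
LOAD_FAST a → push -6. Stack: [-6]
LOAD_CONST → push 11. Stack: [-6, 11]
BINARY_OP - → -6 - 11 = -17. Stack: [-17]
LOAD_FAST_LOAD_FAST c,u → push 12,-44. Stack: [-17, 12, -44]
BINARY_OP & → 12 & -44 = 4. Stack: [-17, 4]
BINARY_OP + → -17 + 4 = -13. Stack: [-13]
STORE_FAST k → k=-13. Stack: []
LOAD_FAST p → push -4. Stack: [-4]
RETURN_VALUE → return -4.

-44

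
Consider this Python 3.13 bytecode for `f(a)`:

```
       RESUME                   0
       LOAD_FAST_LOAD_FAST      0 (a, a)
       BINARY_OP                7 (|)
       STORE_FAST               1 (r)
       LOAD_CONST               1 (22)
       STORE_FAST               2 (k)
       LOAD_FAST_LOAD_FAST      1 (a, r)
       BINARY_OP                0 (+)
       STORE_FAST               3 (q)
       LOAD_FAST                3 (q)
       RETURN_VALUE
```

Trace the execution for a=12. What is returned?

LOAD_FAST_LOAD_FAST a,a → push 12,12. Stack: [12, 12]
BINARY_OP | → 12 | 12 = 12. Stack: [12]
STORE_FAST r → r=12. Stack: []
LOAD_CONST → push 22. Stack: [22]
STORE_FAST k → k=22. Stack: []
LOAD_FAST_LOAD_FAST a,r → push 12,12. Stack: [12, 12]
BINARY_OP + → 12 + 12 = 24. Stack: [24]
STORE_FAST q → q=24. Stack: []
LOAD_FAST q → push 24. Stack: [24]
RETURN_VALUE → return 24.

24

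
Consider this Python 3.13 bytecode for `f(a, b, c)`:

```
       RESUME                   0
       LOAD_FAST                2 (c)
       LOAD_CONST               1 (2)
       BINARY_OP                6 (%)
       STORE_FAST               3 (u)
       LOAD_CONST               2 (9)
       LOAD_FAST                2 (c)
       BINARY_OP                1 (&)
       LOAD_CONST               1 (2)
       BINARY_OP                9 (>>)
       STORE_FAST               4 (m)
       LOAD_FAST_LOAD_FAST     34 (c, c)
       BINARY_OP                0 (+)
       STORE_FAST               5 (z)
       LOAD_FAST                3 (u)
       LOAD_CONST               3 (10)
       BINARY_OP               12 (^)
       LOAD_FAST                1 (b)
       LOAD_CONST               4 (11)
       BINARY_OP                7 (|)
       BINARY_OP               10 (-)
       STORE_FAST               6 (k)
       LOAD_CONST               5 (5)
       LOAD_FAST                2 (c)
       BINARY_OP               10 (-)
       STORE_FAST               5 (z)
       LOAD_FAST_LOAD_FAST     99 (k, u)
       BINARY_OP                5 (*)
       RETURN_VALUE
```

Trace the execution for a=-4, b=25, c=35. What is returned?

LOAD_FAST c → push 35. Stack: [35]
LOAD_CONST → push 2. Stack: [35, 2]
BINARY_OP % → 35 % 2 = 1. Stack: [1]
STORE_FAST u → u=1. Stack: []
LOAD_CONST → push 9. Stack: [9]
LOAD_FAST c → push 35. Stack: [9, 35]
BINARY_OP & → 9 & 35 = 1. Stack: [1]
LOAD_CONST → push 2. Stack: [1, 2]
BINARY_OP >> → 1 >> 2 = 0. Stack: [0]
STORE_FAST m → m=0. Stack: []
LOAD_FAST_LOAD_FAST c,c → push 35,35. Stack: [35, 35]
BINARY_OP + → 35 + 35 = 70. Stack: [70]
STORE_FAST z → z=70. Stack: []
LOAD_FAST u → push 1. Stack: [1]
LOAD_CONST → push 10. Stack: [1, 10]
BINARY_OP ^ → 1 ^ 10 = 11. Stack: [11]
LOAD_FAST b → push 25. Stack: [11, 25]
LOAD_CONST → push 11. Stack: [11, 25, 11]
BINARY_OP | → 25 | 11 = 27. Stack: [11, 27]
BINARY_OP - → 11 - 27 = -16. Stack: [-16]
STORE_FAST k → k=-16. Stack: []
LOAD_CONST → push 5. Stack: [5]
LOAD_FAST c → push 35. Stack: [5, 35]
BINARY_OP - → 5 - 35 = -30. Stack: [-30]
STORE_FAST z → z=-30. Stack: []
LOAD_FAST_LOAD_FAST k,u → push -16,1. Stack: [-16, 1]
BINARY_OP * → -16 * 1 = -16. Stack: [-16]
RETURN_VALUE → return -16.

-16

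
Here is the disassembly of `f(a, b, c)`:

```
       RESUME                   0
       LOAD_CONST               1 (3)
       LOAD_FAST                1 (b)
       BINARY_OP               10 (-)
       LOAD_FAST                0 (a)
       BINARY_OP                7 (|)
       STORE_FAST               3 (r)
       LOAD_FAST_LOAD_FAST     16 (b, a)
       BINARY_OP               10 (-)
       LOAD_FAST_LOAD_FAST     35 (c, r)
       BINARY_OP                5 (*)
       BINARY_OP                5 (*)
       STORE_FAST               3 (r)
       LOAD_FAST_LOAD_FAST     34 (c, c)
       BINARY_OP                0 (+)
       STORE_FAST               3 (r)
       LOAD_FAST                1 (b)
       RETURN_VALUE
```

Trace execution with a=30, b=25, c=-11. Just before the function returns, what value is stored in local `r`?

LOAD_CONST → push 3. Stack: [3]
LOAD_FAST b → push 25. Stack: [3, 25]
BINARY_OP - → 3 - 25 = -22. Stack: [-22]
LOAD_FAST a → push 30. Stack: [-22, 30]
BINARY_OP | → -22 | 30 = -2. Stack: [-2]
STORE_FAST r → r=-2. Stack: []
LOAD_FAST_LOAD_FAST b,a → push 25,30. Stack: [25, 30]
BINARY_OP - → 25 - 30 = -5. Stack: [-5]
LOAD_FAST_LOAD_FAST c,r → push -11,-2. Stack: [-5, -11, -2]
BINARY_OP * → -11 * -2 = 22. Stack: [-5, 22]
BINARY_OP * → -5 * 22 = -110. Stack: [-110]
STORE_FAST r → r=-110. Stack: []
LOAD_FAST_LOAD_FAST c,c → push -11,-11. Stack: [-11, -11]
BINARY_OP + → -11 + -11 = -22. Stack: [-22]
STORE_FAST r → r=-22. Stack: []
LOAD_FAST b → push 25. Stack: [25]
RETURN_VALUE → return 25.

-22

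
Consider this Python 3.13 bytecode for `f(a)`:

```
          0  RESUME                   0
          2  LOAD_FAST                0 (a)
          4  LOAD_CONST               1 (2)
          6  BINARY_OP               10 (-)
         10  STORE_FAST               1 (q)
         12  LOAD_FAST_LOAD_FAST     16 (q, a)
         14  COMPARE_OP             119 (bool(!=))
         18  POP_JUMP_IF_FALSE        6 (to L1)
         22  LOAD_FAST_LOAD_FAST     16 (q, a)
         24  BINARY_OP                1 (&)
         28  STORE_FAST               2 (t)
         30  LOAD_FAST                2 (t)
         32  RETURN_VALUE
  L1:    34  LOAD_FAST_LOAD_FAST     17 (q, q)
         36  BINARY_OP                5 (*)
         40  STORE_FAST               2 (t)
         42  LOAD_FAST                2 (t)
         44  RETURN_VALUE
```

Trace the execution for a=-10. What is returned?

-12

LOAD_FAST a → push -10. Stack: [-10]
LOAD_CONST → push 2. Stack: [-10, 2]
BINARY_OP - → -10 - 2 = -12. Stack: [-12]
STORE_FAST q → q=-12. Stack: []
LOAD_FAST_LOAD_FAST q,a → push -12,-10. Stack: [-12, -10]
COMPARE_OP bool(!=) → -12 vs -10 = True. Stack: [True]
POP_JUMP_IF_FALSE → pop True; no jump. Stack: []
LOAD_FAST_LOAD_FAST q,a → push -12,-10. Stack: [-12, -10]
BINARY_OP & → -12 & -10 = -12. Stack: [-12]
STORE_FAST t → t=-12. Stack: []
LOAD_FAST t → push -12. Stack: [-12]
RETURN_VALUE → return -12.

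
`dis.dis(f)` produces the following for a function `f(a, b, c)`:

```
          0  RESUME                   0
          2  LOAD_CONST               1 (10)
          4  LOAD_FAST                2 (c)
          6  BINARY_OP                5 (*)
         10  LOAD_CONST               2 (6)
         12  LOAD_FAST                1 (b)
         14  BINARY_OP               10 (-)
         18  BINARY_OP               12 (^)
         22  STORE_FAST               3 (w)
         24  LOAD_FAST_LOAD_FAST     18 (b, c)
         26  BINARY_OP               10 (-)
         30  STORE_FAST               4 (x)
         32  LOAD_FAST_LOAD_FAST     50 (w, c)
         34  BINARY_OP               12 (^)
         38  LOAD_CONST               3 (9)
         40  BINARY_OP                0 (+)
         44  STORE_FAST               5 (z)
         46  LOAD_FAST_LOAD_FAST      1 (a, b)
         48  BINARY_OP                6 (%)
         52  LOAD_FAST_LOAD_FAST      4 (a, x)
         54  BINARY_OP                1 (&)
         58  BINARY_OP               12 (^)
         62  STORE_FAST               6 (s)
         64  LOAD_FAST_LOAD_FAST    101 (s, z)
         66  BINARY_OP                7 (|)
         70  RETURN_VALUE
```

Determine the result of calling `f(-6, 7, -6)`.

LOAD_CONST → push 10. Stack: [10]
LOAD_FAST c → push -6. Stack: [10, -6]
BINARY_OP * → 10 * -6 = -60. Stack: [-60]
LOAD_CONST → push 6. Stack: [-60, 6]
LOAD_FAST b → push 7. Stack: [-60, 6, 7]
BINARY_OP - → 6 - 7 = -1. Stack: [-60, -1]
BINARY_OP ^ → -60 ^ -1 = 59. Stack: [59]
STORE_FAST w → w=59. Stack: []
LOAD_FAST_LOAD_FAST b,c → push 7,-6. Stack: [7, -6]
BINARY_OP - → 7 - -6 = 13. Stack: [13]
STORE_FAST x → x=13. Stack: []
LOAD_FAST_LOAD_FAST w,c → push 59,-6. Stack: [59, -6]
BINARY_OP ^ → 59 ^ -6 = -63. Stack: [-63]
LOAD_CONST → push 9. Stack: [-63, 9]
BINARY_OP + → -63 + 9 = -54. Stack: [-54]
STORE_FAST z → z=-54. Stack: []
LOAD_FAST_LOAD_FAST a,b → push -6,7. Stack: [-6, 7]
BINARY_OP % → -6 % 7 = 1. Stack: [1]
LOAD_FAST_LOAD_FAST a,x → push -6,13. Stack: [1, -6, 13]
BINARY_OP & → -6 & 13 = 8. Stack: [1, 8]
BINARY_OP ^ → 1 ^ 8 = 9. Stack: [9]
STORE_FAST s → s=9. Stack: []
LOAD_FAST_LOAD_FAST s,z → push 9,-54. Stack: [9, -54]
BINARY_OP | → 9 | -54 = -53. Stack: [-53]
RETURN_VALUE → return -53.

-53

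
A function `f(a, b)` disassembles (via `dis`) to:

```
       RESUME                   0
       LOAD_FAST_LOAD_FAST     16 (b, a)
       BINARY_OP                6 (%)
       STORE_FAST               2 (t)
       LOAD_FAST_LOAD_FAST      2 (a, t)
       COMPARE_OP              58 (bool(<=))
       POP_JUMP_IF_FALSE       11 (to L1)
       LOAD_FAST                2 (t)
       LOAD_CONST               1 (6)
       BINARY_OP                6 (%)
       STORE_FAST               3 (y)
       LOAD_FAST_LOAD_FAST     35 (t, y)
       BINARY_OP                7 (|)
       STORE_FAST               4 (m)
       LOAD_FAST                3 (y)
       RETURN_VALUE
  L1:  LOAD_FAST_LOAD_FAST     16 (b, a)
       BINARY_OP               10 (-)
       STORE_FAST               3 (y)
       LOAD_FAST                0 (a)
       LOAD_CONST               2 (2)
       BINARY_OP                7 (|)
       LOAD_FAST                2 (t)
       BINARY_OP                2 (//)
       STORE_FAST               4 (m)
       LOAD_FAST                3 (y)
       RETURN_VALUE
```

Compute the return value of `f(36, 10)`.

-26

LOAD_FAST_LOAD_FAST b,a → push 10,36. Stack: [10, 36]
BINARY_OP % → 10 % 36 = 10. Stack: [10]
STORE_FAST t → t=10. Stack: []
LOAD_FAST_LOAD_FAST a,t → push 36,10. Stack: [36, 10]
COMPARE_OP bool(<=) → 36 vs 10 = False. Stack: [False]
POP_JUMP_IF_FALSE → pop False; jump. Stack: []
LOAD_FAST_LOAD_FAST b,a → push 10,36. Stack: [10, 36]
BINARY_OP - → 10 - 36 = -26. Stack: [-26]
STORE_FAST y → y=-26. Stack: []
LOAD_FAST a → push 36. Stack: [36]
LOAD_CONST → push 2. Stack: [36, 2]
BINARY_OP | → 36 | 2 = 38. Stack: [38]
LOAD_FAST t → push 10. Stack: [38, 10]
BINARY_OP // → 38 // 10 = 3. Stack: [3]
STORE_FAST m → m=3. Stack: []
LOAD_FAST y → push -26. Stack: [-26]
RETURN_VALUE → return -26.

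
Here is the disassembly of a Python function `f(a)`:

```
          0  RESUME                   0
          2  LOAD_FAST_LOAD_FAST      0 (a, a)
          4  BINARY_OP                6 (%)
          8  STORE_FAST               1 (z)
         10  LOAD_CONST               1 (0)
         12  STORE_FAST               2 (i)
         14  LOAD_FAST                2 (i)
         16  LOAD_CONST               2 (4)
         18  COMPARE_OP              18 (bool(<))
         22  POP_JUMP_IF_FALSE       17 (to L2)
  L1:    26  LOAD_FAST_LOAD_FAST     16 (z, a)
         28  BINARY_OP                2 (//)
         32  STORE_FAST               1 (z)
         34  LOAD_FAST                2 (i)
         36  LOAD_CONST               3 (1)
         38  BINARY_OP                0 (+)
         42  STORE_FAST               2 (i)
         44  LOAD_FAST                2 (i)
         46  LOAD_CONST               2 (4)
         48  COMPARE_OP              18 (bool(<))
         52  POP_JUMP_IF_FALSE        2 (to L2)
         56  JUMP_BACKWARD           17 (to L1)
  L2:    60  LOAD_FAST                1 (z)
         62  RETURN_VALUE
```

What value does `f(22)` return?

0

LOAD_FAST_LOAD_FAST a,a → push 22,22. Stack: [22, 22]
BINARY_OP % → 22 % 22 = 0. Stack: [0]
STORE_FAST z → z=0. Stack: []
LOAD_CONST → push 0. Stack: [0]
STORE_FAST i → i=0. Stack: []
LOAD_FAST i → push 0. Stack: [0]
LOAD_CONST → push 4. Stack: [0, 4]
COMPARE_OP bool(<) → 0 vs 4 = True. Stack: [True]
POP_JUMP_IF_FALSE → pop True; no jump. Stack: []
LOAD_FAST_LOAD_FAST z,a → push 0,22. Stack: [0, 22]
BINARY_OP // → 0 // 22 = 0. Stack: [0]
STORE_FAST z → z=0. Stack: []
LOAD_FAST i → push 0. Stack: [0]
LOAD_CONST → push 1. Stack: [0, 1]
BINARY_OP + → 0 + 1 = 1. Stack: [1]
STORE_FAST i → i=1. Stack: []
LOAD_FAST i → push 1. Stack: [1]
LOAD_CONST → push 4. Stack: [1, 4]
COMPARE_OP bool(<) → 1 vs 4 = True. Stack: [True]
POP_JUMP_IF_FALSE → pop True; no jump. Stack: []
LOAD_FAST_LOAD_FAST z,a → push 0,22. Stack: [0, 22]
BINARY_OP // → 0 // 22 = 0. Stack: [0]
STORE_FAST z → z=0. Stack: []
LOAD_FAST i → push 1. Stack: [1]
LOAD_CONST → push 1. Stack: [1, 1]
BINARY_OP + → 1 + 1 = 2. Stack: [2]
STORE_FAST i → i=2. Stack: []
LOAD_FAST i → push 2. Stack: [2]
LOAD_CONST → push 4. Stack: [2, 4]
COMPARE_OP bool(<) → 2 vs 4 = True. Stack: [True]
POP_JUMP_IF_FALSE → pop True; no jump. Stack: []
LOAD_FAST_LOAD_FAST z,a → push 0,22. Stack: [0, 22]
BINARY_OP // → 0 // 22 = 0. Stack: [0]
STORE_FAST z → z=0. Stack: []
LOAD_FAST i → push 2. Stack: [2]
LOAD_CONST → push 1. Stack: [2, 1]
BINARY_OP + → 2 + 1 = 3. Stack: [3]
STORE_FAST i → i=3. Stack: []
LOAD_FAST i → push 3. Stack: [3]
LOAD_CONST → push 4. Stack: [3, 4]
COMPARE_OP bool(<) → 3 vs 4 = True. Stack: [True]
POP_JUMP_IF_FALSE → pop True; no jump. Stack: []
LOAD_FAST_LOAD_FAST z,a → push 0,22. Stack: [0, 22]
BINARY_OP // → 0 // 22 = 0. Stack: [0]
STORE_FAST z → z=0. Stack: []
LOAD_FAST i → push 3. Stack: [3]
LOAD_CONST → push 1. Stack: [3, 1]
BINARY_OP + → 3 + 1 = 4. Stack: [4]
STORE_FAST i → i=4. Stack: []
LOAD_FAST i → push 4. Stack: [4]
LOAD_CONST → push 4. Stack: [4, 4]
COMPARE_OP bool(<) → 4 vs 4 = False. Stack: [False]
POP_JUMP_IF_FALSE → pop False; jump. Stack: []
LOAD_FAST z → push 0. Stack: [0]
RETURN_VALUE → return 0.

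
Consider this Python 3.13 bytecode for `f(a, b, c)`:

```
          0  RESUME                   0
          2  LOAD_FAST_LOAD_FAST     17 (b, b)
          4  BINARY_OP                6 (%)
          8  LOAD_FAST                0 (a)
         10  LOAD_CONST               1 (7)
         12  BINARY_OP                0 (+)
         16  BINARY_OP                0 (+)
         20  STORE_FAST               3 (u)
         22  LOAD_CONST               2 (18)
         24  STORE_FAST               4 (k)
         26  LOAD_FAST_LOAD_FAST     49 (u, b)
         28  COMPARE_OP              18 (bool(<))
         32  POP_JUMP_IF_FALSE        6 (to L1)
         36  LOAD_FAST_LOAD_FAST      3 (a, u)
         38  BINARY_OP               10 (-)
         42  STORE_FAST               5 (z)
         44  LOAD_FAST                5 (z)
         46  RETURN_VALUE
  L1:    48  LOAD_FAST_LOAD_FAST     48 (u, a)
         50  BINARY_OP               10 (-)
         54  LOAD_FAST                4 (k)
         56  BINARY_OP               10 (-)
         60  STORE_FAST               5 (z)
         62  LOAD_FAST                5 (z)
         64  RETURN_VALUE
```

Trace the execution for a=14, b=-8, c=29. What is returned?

LOAD_FAST_LOAD_FAST b,b → push -8,-8. Stack: [-8, -8]
BINARY_OP % → -8 % -8 = 0. Stack: [0]
LOAD_FAST a → push 14. Stack: [0, 14]
LOAD_CONST → push 7. Stack: [0, 14, 7]
BINARY_OP + → 14 + 7 = 21. Stack: [0, 21]
BINARY_OP + → 0 + 21 = 21. Stack: [21]
STORE_FAST u → u=21. Stack: []
LOAD_CONST → push 18. Stack: [18]
STORE_FAST k → k=18. Stack: []
LOAD_FAST_LOAD_FAST u,b → push 21,-8. Stack: [21, -8]
COMPARE_OP bool(<) → 21 vs -8 = False. Stack: [False]
POP_JUMP_IF_FALSE → pop False; jump. Stack: []
LOAD_FAST_LOAD_FAST u,a → push 21,14. Stack: [21, 14]
BINARY_OP - → 21 - 14 = 7. Stack: [7]
LOAD_FAST k → push 18. Stack: [7, 18]
BINARY_OP - → 7 - 18 = -11. Stack: [-11]
STORE_FAST z → z=-11. Stack: []
LOAD_FAST z → push -11. Stack: [-11]
RETURN_VALUE → return -11.

-11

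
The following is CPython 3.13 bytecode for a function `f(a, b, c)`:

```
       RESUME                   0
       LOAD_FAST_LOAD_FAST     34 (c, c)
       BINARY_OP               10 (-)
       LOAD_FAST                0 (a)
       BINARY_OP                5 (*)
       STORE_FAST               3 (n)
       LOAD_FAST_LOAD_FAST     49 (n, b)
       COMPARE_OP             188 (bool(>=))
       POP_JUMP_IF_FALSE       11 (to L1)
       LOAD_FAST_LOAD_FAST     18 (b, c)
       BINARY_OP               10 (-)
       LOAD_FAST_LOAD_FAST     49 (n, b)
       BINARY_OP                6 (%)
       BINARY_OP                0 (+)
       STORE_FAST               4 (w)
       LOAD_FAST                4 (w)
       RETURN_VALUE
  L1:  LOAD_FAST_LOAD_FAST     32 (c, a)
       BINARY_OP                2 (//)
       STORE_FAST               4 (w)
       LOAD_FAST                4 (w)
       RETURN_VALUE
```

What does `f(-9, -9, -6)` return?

-3

LOAD_FAST_LOAD_FAST c,c → push -6,-6. Stack: [-6, -6]
BINARY_OP - → -6 - -6 = 0. Stack: [0]
LOAD_FAST a → push -9. Stack: [0, -9]
BINARY_OP * → 0 * -9 = 0. Stack: [0]
STORE_FAST n → n=0. Stack: []
LOAD_FAST_LOAD_FAST n,b → push 0,-9. Stack: [0, -9]
COMPARE_OP bool(>=) → 0 vs -9 = True. Stack: [True]
POP_JUMP_IF_FALSE → pop True; no jump. Stack: []
LOAD_FAST_LOAD_FAST b,c → push -9,-6. Stack: [-9, -6]
BINARY_OP - → -9 - -6 = -3. Stack: [-3]
LOAD_FAST_LOAD_FAST n,b → push 0,-9. Stack: [-3, 0, -9]
BINARY_OP % → 0 % -9 = 0. Stack: [-3, 0]
BINARY_OP + → -3 + 0 = -3. Stack: [-3]
STORE_FAST w → w=-3. Stack: []
LOAD_FAST w → push -3. Stack: [-3]
RETURN_VALUE → return -3.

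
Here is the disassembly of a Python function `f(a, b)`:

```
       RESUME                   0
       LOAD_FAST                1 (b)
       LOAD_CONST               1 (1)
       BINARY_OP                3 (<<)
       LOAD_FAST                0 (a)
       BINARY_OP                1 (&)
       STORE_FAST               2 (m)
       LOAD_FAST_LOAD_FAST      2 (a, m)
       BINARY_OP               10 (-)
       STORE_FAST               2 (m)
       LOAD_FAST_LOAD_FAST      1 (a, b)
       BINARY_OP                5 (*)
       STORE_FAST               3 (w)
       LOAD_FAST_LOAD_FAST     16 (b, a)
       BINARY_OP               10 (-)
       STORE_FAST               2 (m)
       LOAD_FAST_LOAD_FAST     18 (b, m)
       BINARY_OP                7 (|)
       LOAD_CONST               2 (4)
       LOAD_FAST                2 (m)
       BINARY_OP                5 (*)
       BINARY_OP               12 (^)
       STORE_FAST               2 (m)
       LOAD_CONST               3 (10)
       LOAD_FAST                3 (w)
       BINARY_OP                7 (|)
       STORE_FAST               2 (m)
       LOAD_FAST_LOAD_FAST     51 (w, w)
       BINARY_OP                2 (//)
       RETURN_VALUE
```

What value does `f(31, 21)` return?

1

LOAD_FAST b → push 21. Stack: [21]
LOAD_CONST → push 1. Stack: [21, 1]
BINARY_OP << → 21 << 1 = 42. Stack: [42]
LOAD_FAST a → push 31. Stack: [42, 31]
BINARY_OP & → 42 & 31 = 10. Stack: [10]
STORE_FAST m → m=10. Stack: []
LOAD_FAST_LOAD_FAST a,m → push 31,10. Stack: [31, 10]
BINARY_OP - → 31 - 10 = 21. Stack: [21]
STORE_FAST m → m=21. Stack: []
LOAD_FAST_LOAD_FAST a,b → push 31,21. Stack: [31, 21]
BINARY_OP * → 31 * 21 = 651. Stack: [651]
STORE_FAST w → w=651. Stack: []
LOAD_FAST_LOAD_FAST b,a → push 21,31. Stack: [21, 31]
BINARY_OP - → 21 - 31 = -10. Stack: [-10]
STORE_FAST m → m=-10. Stack: []
LOAD_FAST_LOAD_FAST b,m → push 21,-10. Stack: [21, -10]
BINARY_OP | → 21 | -10 = -9. Stack: [-9]
LOAD_CONST → push 4. Stack: [-9, 4]
LOAD_FAST m → push -10. Stack: [-9, 4, -10]
BINARY_OP * → 4 * -10 = -40. Stack: [-9, -40]
BINARY_OP ^ → -9 ^ -40 = 47. Stack: [47]
STORE_FAST m → m=47. Stack: []
LOAD_CONST → push 10. Stack: [10]
LOAD_FAST w → push 651. Stack: [10, 651]
BINARY_OP | → 10 | 651 = 651. Stack: [651]
STORE_FAST m → m=651. Stack: []
LOAD_FAST_LOAD_FAST w,w → push 651,651. Stack: [651, 651]
BINARY_OP // → 651 // 651 = 1. Stack: [1]
RETURN_VALUE → return 1.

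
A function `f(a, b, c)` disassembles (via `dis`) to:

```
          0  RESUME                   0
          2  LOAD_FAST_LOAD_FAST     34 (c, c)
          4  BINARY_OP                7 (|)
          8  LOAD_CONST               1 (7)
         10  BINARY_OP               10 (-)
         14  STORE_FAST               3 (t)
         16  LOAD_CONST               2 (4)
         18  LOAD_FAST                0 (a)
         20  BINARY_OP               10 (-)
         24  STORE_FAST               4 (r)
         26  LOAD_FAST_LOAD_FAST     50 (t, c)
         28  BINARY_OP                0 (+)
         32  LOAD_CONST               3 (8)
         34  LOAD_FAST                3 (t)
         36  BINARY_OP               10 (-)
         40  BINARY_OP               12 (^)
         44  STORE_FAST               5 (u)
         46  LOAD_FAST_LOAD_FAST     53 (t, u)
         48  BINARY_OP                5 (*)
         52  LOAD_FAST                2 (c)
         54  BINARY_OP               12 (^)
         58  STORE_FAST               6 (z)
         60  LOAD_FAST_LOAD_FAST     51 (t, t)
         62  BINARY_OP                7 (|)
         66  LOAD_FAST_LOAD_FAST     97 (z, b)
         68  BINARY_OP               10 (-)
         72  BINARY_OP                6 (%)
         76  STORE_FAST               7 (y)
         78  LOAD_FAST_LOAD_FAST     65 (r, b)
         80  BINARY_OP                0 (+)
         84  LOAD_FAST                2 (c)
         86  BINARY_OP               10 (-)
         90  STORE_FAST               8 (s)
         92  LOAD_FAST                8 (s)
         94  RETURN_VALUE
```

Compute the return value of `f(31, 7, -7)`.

-13

LOAD_FAST_LOAD_FAST c,c → push -7,-7. Stack: [-7, -7]
BINARY_OP | → -7 | -7 = -7. Stack: [-7]
LOAD_CONST → push 7. Stack: [-7, 7]
BINARY_OP - → -7 - 7 = -14. Stack: [-14]
STORE_FAST t → t=-14. Stack: []
LOAD_CONST → push 4. Stack: [4]
LOAD_FAST a → push 31. Stack: [4, 31]
BINARY_OP - → 4 - 31 = -27. Stack: [-27]
STORE_FAST r → r=-27. Stack: []
LOAD_FAST_LOAD_FAST t,c → push -14,-7. Stack: [-14, -7]
BINARY_OP + → -14 + -7 = -21. Stack: [-21]
LOAD_CONST → push 8. Stack: [-21, 8]
LOAD_FAST t → push -14. Stack: [-21, 8, -14]
BINARY_OP - → 8 - -14 = 22. Stack: [-21, 22]
BINARY_OP ^ → -21 ^ 22 = -3. Stack: [-3]
STORE_FAST u → u=-3. Stack: []
LOAD_FAST_LOAD_FAST t,u → push -14,-3. Stack: [-14, -3]
BINARY_OP * → -14 * -3 = 42. Stack: [42]
LOAD_FAST c → push -7. Stack: [42, -7]
BINARY_OP ^ → 42 ^ -7 = -45. Stack: [-45]
STORE_FAST z → z=-45. Stack: []
LOAD_FAST_LOAD_FAST t,t → push -14,-14. Stack: [-14, -14]
BINARY_OP | → -14 | -14 = -14. Stack: [-14]
LOAD_FAST_LOAD_FAST z,b → push -45,7. Stack: [-14, -45, 7]
BINARY_OP - → -45 - 7 = -52. Stack: [-14, -52]
BINARY_OP % → -14 % -52 = -14. Stack: [-14]
STORE_FAST y → y=-14. Stack: []
LOAD_FAST_LOAD_FAST r,b → push -27,7. Stack: [-27, 7]
BINARY_OP + → -27 + 7 = -20. Stack: [-20]
LOAD_FAST c → push -7. Stack: [-20, -7]
BINARY_OP - → -20 - -7 = -13. Stack: [-13]
STORE_FAST s → s=-13. Stack: []
LOAD_FAST s → push -13. Stack: [-13]
RETURN_VALUE → return -13.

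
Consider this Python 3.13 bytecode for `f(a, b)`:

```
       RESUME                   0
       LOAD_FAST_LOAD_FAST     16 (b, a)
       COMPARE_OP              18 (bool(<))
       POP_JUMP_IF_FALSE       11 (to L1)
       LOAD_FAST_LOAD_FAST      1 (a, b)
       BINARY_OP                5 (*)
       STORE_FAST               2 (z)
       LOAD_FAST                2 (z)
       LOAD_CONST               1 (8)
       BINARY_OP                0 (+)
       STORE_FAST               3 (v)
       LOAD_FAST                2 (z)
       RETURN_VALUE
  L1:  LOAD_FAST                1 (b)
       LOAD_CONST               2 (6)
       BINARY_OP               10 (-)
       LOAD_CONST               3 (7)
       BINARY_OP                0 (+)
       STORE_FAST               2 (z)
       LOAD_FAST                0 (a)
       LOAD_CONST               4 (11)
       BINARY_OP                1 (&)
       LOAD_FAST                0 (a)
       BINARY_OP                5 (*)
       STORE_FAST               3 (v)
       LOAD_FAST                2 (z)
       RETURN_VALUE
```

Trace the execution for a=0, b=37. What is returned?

LOAD_FAST_LOAD_FAST b,a → push 37,0. Stack: [37, 0]
COMPARE_OP bool(<) → 37 vs 0 = False. Stack: [False]
POP_JUMP_IF_FALSE → pop False; jump. Stack: []
LOAD_FAST b → push 37. Stack: [37]
LOAD_CONST → push 6. Stack: [37, 6]
BINARY_OP - → 37 - 6 = 31. Stack: [31]
LOAD_CONST → push 7. Stack: [31, 7]
BINARY_OP + → 31 + 7 = 38. Stack: [38]
STORE_FAST z → z=38. Stack: []
LOAD_FAST a → push 0. Stack: [0]
LOAD_CONST → push 11. Stack: [0, 11]
BINARY_OP & → 0 & 11 = 0. Stack: [0]
LOAD_FAST a → push 0. Stack: [0, 0]
BINARY_OP * → 0 * 0 = 0. Stack: [0]
STORE_FAST v → v=0. Stack: []
LOAD_FAST z → push 38. Stack: [38]
RETURN_VALUE → return 38.

38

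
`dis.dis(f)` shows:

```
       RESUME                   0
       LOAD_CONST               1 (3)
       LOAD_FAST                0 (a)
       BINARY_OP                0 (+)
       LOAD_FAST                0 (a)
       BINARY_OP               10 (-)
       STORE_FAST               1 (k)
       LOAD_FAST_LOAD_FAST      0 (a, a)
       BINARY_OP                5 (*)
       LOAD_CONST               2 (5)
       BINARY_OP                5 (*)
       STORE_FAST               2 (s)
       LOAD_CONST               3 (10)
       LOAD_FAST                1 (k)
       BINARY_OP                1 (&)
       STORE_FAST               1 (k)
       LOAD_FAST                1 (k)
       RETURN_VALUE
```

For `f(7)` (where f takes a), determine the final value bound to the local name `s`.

LOAD_CONST → push 3. Stack: [3]
LOAD_FAST a → push 7. Stack: [3, 7]
BINARY_OP + → 3 + 7 = 10. Stack: [10]
LOAD_FAST a → push 7. Stack: [10, 7]
BINARY_OP - → 10 - 7 = 3. Stack: [3]
STORE_FAST k → k=3. Stack: []
LOAD_FAST_LOAD_FAST a,a → push 7,7. Stack: [7, 7]
BINARY_OP * → 7 * 7 = 49. Stack: [49]
LOAD_CONST → push 5. Stack: [49, 5]
BINARY_OP * → 49 * 5 = 245. Stack: [245]
STORE_FAST s → s=245. Stack: []
LOAD_CONST → push 10. Stack: [10]
LOAD_FAST k → push 3. Stack: [10, 3]
BINARY_OP & → 10 & 3 = 2. Stack: [2]
STORE_FAST k → k=2. Stack: []
LOAD_FAST k → push 2. Stack: [2]
RETURN_VALUE → return 2.

245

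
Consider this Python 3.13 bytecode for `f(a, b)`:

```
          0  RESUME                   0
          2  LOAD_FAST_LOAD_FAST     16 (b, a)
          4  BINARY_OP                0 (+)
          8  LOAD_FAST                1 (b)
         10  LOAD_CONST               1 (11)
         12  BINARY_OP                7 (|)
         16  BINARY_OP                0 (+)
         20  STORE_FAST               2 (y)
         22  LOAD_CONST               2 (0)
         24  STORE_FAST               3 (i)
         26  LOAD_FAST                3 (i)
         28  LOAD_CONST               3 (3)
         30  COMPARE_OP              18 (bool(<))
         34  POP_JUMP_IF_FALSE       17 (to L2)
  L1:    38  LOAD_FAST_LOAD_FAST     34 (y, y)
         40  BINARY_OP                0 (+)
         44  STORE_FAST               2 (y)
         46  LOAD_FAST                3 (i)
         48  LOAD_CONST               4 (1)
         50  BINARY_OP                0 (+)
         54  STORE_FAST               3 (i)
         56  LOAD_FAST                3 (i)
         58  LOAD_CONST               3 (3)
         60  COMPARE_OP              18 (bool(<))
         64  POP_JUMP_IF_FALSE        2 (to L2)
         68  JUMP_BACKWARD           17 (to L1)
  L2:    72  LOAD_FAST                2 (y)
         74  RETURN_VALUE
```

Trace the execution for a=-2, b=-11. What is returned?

-112

LOAD_FAST_LOAD_FAST b,a → push -11,-2. Stack: [-11, -2]
BINARY_OP + → -11 + -2 = -13. Stack: [-13]
LOAD_FAST b → push -11. Stack: [-13, -11]
LOAD_CONST → push 11. Stack: [-13, -11, 11]
BINARY_OP | → -11 | 11 = -1. Stack: [-13, -1]
BINARY_OP + → -13 + -1 = -14. Stack: [-14]
STORE_FAST y → y=-14. Stack: []
LOAD_CONST → push 0. Stack: [0]
STORE_FAST i → i=0. Stack: []
LOAD_FAST i → push 0. Stack: [0]
LOAD_CONST → push 3. Stack: [0, 3]
COMPARE_OP bool(<) → 0 vs 3 = True. Stack: [True]
POP_JUMP_IF_FALSE → pop True; no jump. Stack: []
LOAD_FAST_LOAD_FAST y,y → push -14,-14. Stack: [-14, -14]
BINARY_OP + → -14 + -14 = -28. Stack: [-28]
STORE_FAST y → y=-28. Stack: []
LOAD_FAST i → push 0. Stack: [0]
LOAD_CONST → push 1. Stack: [0, 1]
BINARY_OP + → 0 + 1 = 1. Stack: [1]
STORE_FAST i → i=1. Stack: []
LOAD_FAST i → push 1. Stack: [1]
LOAD_CONST → push 3. Stack: [1, 3]
COMPARE_OP bool(<) → 1 vs 3 = True. Stack: [True]
POP_JUMP_IF_FALSE → pop True; no jump. Stack: []
LOAD_FAST_LOAD_FAST y,y → push -28,-28. Stack: [-28, -28]
BINARY_OP + → -28 + -28 = -56. Stack: [-56]
STORE_FAST y → y=-56. Stack: []
LOAD_FAST i → push 1. Stack: [1]
LOAD_CONST → push 1. Stack: [1, 1]
BINARY_OP + → 1 + 1 = 2. Stack: [2]
STORE_FAST i → i=2. Stack: []
LOAD_FAST i → push 2. Stack: [2]
LOAD_CONST → push 3. Stack: [2, 3]
COMPARE_OP bool(<) → 2 vs 3 = True. Stack: [True]
POP_JUMP_IF_FALSE → pop True; no jump. Stack: []
LOAD_FAST_LOAD_FAST y,y → push -56,-56. Stack: [-56, -56]
BINARY_OP + → -56 + -56 = -112. Stack: [-112]
STORE_FAST y → y=-112. Stack: []
LOAD_FAST i → push 2. Stack: [2]
LOAD_CONST → push 1. Stack: [2, 1]
BINARY_OP + → 2 + 1 = 3. Stack: [3]
STORE_FAST i → i=3. Stack: []
LOAD_FAST i → push 3. Stack: [3]
LOAD_CONST → push 3. Stack: [3, 3]
COMPARE_OP bool(<) → 3 vs 3 = False. Stack: [False]
POP_JUMP_IF_FALSE → pop False; jump. Stack: []
LOAD_FAST y → push -112. Stack: [-112]
RETURN_VALUE → return -112.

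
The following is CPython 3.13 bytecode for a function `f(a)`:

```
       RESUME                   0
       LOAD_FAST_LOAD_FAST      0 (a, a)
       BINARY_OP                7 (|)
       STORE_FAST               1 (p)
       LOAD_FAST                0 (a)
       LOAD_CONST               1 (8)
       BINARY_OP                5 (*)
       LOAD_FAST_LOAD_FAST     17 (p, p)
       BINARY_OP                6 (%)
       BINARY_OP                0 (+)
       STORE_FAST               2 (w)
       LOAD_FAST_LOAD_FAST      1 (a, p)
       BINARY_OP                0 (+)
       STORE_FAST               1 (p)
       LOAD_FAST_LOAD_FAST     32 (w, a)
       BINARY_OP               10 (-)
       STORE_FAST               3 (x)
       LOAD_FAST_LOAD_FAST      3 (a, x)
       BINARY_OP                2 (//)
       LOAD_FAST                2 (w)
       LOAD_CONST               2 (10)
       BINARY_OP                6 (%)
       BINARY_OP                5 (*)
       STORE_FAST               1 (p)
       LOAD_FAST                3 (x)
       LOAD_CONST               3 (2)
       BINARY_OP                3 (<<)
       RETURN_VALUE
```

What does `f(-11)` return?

-308

LOAD_FAST_LOAD_FAST a,a → push -11,-11. Stack: [-11, -11]
BINARY_OP | → -11 | -11 = -11. Stack: [-11]
STORE_FAST p → p=-11. Stack: []
LOAD_FAST a → push -11. Stack: [-11]
LOAD_CONST → push 8. Stack: [-11, 8]
BINARY_OP * → -11 * 8 = -88. Stack: [-88]
LOAD_FAST_LOAD_FAST p,p → push -11,-11. Stack: [-88, -11, -11]
BINARY_OP % → -11 % -11 = 0. Stack: [-88, 0]
BINARY_OP + → -88 + 0 = -88. Stack: [-88]
STORE_FAST w → w=-88. Stack: []
LOAD_FAST_LOAD_FAST a,p → push -11,-11. Stack: [-11, -11]
BINARY_OP + → -11 + -11 = -22. Stack: [-22]
STORE_FAST p → p=-22. Stack: []
LOAD_FAST_LOAD_FAST w,a → push -88,-11. Stack: [-88, -11]
BINARY_OP - → -88 - -11 = -77. Stack: [-77]
STORE_FAST x → x=-77. Stack: []
LOAD_FAST_LOAD_FAST a,x → push -11,-77. Stack: [-11, -77]
BINARY_OP // → -11 // -77 = 0. Stack: [0]
LOAD_FAST w → push -88. Stack: [0, -88]
LOAD_CONST → push 10. Stack: [0, -88, 10]
BINARY_OP % → -88 % 10 = 2. Stack: [0, 2]
BINARY_OP * → 0 * 2 = 0. Stack: [0]
STORE_FAST p → p=0. Stack: []
LOAD_FAST x → push -77. Stack: [-77]
LOAD_CONST → push 2. Stack: [-77, 2]
BINARY_OP << → -77 << 2 = -308. Stack: [-308]
RETURN_VALUE → return -308.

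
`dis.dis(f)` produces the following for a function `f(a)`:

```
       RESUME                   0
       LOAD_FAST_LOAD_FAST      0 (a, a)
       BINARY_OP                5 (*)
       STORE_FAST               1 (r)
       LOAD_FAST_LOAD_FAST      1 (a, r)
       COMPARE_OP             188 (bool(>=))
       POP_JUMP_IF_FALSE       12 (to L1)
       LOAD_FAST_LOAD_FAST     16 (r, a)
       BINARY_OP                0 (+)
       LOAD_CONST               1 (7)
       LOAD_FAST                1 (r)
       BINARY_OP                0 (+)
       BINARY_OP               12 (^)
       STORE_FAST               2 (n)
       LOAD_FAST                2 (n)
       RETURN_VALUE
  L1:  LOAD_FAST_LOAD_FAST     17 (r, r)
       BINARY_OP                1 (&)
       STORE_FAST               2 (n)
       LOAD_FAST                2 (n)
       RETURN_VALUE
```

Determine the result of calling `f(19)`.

LOAD_FAST_LOAD_FAST a,a → push 19,19. Stack: [19, 19]
BINARY_OP * → 19 * 19 = 361. Stack: [361]
STORE_FAST r → r=361. Stack: []
LOAD_FAST_LOAD_FAST a,r → push 19,361. Stack: [19, 361]
COMPARE_OP bool(>=) → 19 vs 361 = False. Stack: [False]
POP_JUMP_IF_FALSE → pop False; jump. Stack: []
LOAD_FAST_LOAD_FAST r,r → push 361,361. Stack: [361, 361]
BINARY_OP & → 361 & 361 = 361. Stack: [361]
STORE_FAST n → n=361. Stack: []
LOAD_FAST n → push 361. Stack: [361]
RETURN_VALUE → return 361.

361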